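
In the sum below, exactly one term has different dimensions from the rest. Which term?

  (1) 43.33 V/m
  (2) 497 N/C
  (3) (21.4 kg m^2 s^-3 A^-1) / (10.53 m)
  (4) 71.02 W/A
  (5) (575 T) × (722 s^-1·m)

Reduce each to base SI dimensions:
  (1) V·m⁻¹ = J·C⁻¹·m⁻¹ = kg·m·s⁻³·A⁻¹
  (2) N·C⁻¹ = kg·m·s⁻²·(s·A)⁻¹ = kg·m·s⁻³·A⁻¹
  (3) [kg·m²·s⁻³·A⁻¹] / [m] = kg·m·s⁻³·A⁻¹
  (4) W·A⁻¹ = J·s⁻¹·A⁻¹ = kg·m²·s⁻³·A⁻¹
  (5) [kg·s⁻²·A⁻¹] · [m·s⁻¹] = kg·m·s⁻³·A⁻¹
All reduce to kg·m·s⁻³·A⁻¹ except (4), which is kg·m²·s⁻³·A⁻¹.

(4)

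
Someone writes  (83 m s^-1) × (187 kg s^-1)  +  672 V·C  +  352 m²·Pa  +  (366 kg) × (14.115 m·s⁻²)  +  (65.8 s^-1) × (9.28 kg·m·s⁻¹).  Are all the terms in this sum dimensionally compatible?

No

Reduce each to base SI dimensions:
  (83 m s^-1) × (187 kg s^-1):  [m·s⁻¹] · [kg·s⁻¹] = kg·m·s⁻²
  672 V·C:  C·V = s·A·J·C⁻¹ = kg·m²·s⁻²
  352 m²·Pa:  Pa·m² = N·m⁻²·m² = kg·m·s⁻²
  (366 kg) × (14.115 m·s⁻²):  [kg] · [m·s⁻²] = kg·m·s⁻²
  (65.8 s^-1) × (9.28 kg·m·s⁻¹):  [s⁻¹] · [kg·m·s⁻¹] = kg·m·s⁻²
The terms do not share a single dimension (kg·m²·s⁻² vs kg·m·s⁻²).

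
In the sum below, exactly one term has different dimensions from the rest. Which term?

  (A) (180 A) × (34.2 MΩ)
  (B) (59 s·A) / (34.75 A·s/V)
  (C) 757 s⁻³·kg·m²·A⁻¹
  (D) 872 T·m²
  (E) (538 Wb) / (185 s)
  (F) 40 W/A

In SI base units:
  (A) [A] · [kg·m²·s⁻³·A⁻²] = kg·m²·s⁻³·A⁻¹
  (B) [s·A] / [kg⁻¹·m⁻²·s⁴·A²] = kg·m²·s⁻³·A⁻¹
  (C) kg·m²·s⁻³·A⁻¹
  (D) T·m² = Wb·m⁻²·m² = kg·m²·s⁻²·A⁻¹
  (E) [kg·m²·s⁻²·A⁻¹] / [s] = kg·m²·s⁻³·A⁻¹
  (F) W·A⁻¹ = J·s⁻¹·A⁻¹ = kg·m²·s⁻³·A⁻¹
All reduce to kg·m²·s⁻³·A⁻¹ except (D), which is kg·m²·s⁻²·A⁻¹.

(D)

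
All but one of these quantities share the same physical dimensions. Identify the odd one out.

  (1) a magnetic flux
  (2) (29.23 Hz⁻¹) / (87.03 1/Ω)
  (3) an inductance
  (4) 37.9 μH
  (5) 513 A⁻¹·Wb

Dimensions:
  (1) [magnetic flux] = kg·m²·s⁻²·A⁻¹
  (2) [s] / [kg⁻¹·m⁻²·s³·A²] = kg·m²·s⁻²·A⁻²
  (3) [inductance] = kg·m²·s⁻²·A⁻²
  (4) H = V·s·A⁻¹ = kg·m²·s⁻²·A⁻²
  (5) Wb·A⁻¹ = V·s·A⁻¹ = kg·m²·s⁻²·A⁻²
All reduce to kg·m²·s⁻²·A⁻² except (1), which is kg·m²·s⁻²·A⁻¹.

(1)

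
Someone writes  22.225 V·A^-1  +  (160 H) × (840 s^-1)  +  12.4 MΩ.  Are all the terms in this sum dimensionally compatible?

Yes

Reduce each to base SI dimensions:
  22.225 V·A^-1:  V·A⁻¹ = J·C⁻¹·A⁻¹ = kg·m²·s⁻³·A⁻²
  (160 H) × (840 s^-1):  [kg·m²·s⁻²·A⁻²] · [s⁻¹] = kg·m²·s⁻³·A⁻²
  12.4 MΩ:  Ω = V·A⁻¹ = kg·m²·s⁻³·A⁻²
Every term reduces to kg·m²·s⁻³·A⁻².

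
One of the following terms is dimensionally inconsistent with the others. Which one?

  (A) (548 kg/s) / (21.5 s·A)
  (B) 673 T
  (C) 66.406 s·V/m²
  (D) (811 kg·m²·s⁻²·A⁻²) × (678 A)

(D)

Work out the base dimensions of each:
  (A) [kg·s⁻¹] / [s·A] = kg·s⁻²·A⁻¹
  (B) T = Wb·m⁻² = kg·s⁻²·A⁻¹
  (C) V·s·m⁻² = J·C⁻¹·s·m⁻² = kg·s⁻²·A⁻¹
  (D) [kg·m²·s⁻²·A⁻²] · [A] = kg·m²·s⁻²·A⁻¹
All reduce to kg·s⁻²·A⁻¹ except (D), which is kg·m²·s⁻²·A⁻¹.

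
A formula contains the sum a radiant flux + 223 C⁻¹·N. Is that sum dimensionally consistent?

No

Reduce each to base SI dimensions:
  a radiant flux:  [radiant flux] = kg·m²·s⁻³
  223 C⁻¹·N:  N·C⁻¹ = kg·m·s⁻²·(s·A)⁻¹ = kg·m·s⁻³·A⁻¹
kg·m²·s⁻³ ≠ kg·m·s⁻³·A⁻¹, so they cannot be added.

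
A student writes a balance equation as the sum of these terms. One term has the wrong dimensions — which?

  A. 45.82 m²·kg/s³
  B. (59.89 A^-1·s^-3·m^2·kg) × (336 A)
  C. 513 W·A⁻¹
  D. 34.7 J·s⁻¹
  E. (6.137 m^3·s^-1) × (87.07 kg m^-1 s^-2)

C.

Work out the base dimensions of each:
  A. kg·m²·s⁻³
  B. [kg·m²·s⁻³·A⁻¹] · [A] = kg·m²·s⁻³
  C. W·A⁻¹ = J·s⁻¹·A⁻¹ = kg·m²·s⁻³·A⁻¹
  D. J·s⁻¹ = N·m·s⁻¹ = kg·m²·s⁻³
  E. [m³·s⁻¹] · [kg·m⁻¹·s⁻²] = kg·m²·s⁻³
All reduce to kg·m²·s⁻³ except C., which is kg·m²·s⁻³·A⁻¹.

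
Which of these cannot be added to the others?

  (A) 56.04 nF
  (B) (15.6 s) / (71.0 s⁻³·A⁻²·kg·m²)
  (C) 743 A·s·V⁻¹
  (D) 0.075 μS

Dimensions:
  (A) F = C·V⁻¹ = kg⁻¹·m⁻²·s⁴·A²
  (B) [s] / [kg·m²·s⁻³·A⁻²] = kg⁻¹·m⁻²·s⁴·A²
  (C) A·s·V⁻¹ = A·s·(J·C⁻¹)⁻¹ = kg⁻¹·m⁻²·s⁴·A²
  (D) S = Ω⁻¹ = kg⁻¹·m⁻²·s³·A²
All reduce to kg⁻¹·m⁻²·s⁴·A² except (D), which is kg⁻¹·m⁻²·s³·A².

(D)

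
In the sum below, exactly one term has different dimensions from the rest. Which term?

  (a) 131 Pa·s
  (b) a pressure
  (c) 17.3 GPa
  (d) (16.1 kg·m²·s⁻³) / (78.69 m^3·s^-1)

In SI base units:
  (a) Pa·s = N·m⁻²·s = kg·m⁻¹·s⁻¹
  (b) [pressure] = kg·m⁻¹·s⁻²
  (c) Pa = N·m⁻² = kg·m⁻¹·s⁻²
  (d) [kg·m²·s⁻³] / [m³·s⁻¹] = kg·m⁻¹·s⁻²
All reduce to kg·m⁻¹·s⁻² except (a), which is kg·m⁻¹·s⁻¹.

(a)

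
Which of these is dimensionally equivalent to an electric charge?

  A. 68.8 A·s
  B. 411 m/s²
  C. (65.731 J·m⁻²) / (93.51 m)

Reference: [electric charge] = s·A.
Each option:
  A. A·s = s·A  ← same
  B. m·s⁻²
  C. [kg·s⁻²] / [m] = kg·m⁻¹·s⁻²
Only A. matches s·A.

A.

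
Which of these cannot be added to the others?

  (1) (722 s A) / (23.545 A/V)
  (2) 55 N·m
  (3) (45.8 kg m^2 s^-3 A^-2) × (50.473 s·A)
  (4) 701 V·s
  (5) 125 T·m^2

(2)

Expand each in SI base units:
  (1) [s·A] / [kg⁻¹·m⁻²·s³·A²] = kg·m²·s⁻²·A⁻¹
  (2) N·m = kg·m·s⁻²·m = kg·m²·s⁻²
  (3) [kg·m²·s⁻³·A⁻²] · [s·A] = kg·m²·s⁻²·A⁻¹
  (4) V·s = J·C⁻¹·s = kg·m²·s⁻²·A⁻¹
  (5) T·m² = Wb·m⁻²·m² = kg·m²·s⁻²·A⁻¹
All reduce to kg·m²·s⁻²·A⁻¹ except (2), which is kg·m²·s⁻².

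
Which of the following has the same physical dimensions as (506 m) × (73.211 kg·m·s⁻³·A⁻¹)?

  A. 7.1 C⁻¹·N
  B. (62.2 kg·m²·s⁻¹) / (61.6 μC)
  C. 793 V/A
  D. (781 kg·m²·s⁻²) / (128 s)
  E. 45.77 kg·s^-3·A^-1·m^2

E.

Reference: [m] · [kg·m·s⁻³·A⁻¹] = kg·m²·s⁻³·A⁻¹.
Each option:
  A. N·C⁻¹ = kg·m·s⁻²·(s·A)⁻¹ = kg·m·s⁻³·A⁻¹
  B. [kg·m²·s⁻¹] / [s·A] = kg·m²·s⁻²·A⁻¹
  C. V·A⁻¹ = J·C⁻¹·A⁻¹ = kg·m²·s⁻³·A⁻²
  D. [kg·m²·s⁻²] / [s] = kg·m²·s⁻³
  E. kg·m²·s⁻³·A⁻¹  ← same
Only E. matches kg·m²·s⁻³·A⁻¹.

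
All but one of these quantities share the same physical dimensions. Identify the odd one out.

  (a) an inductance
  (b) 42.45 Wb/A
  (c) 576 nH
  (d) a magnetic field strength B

(d)

Dimensions:
  (a) [inductance] = kg·m²·s⁻²·A⁻²
  (b) Wb·A⁻¹ = V·s·A⁻¹ = kg·m²·s⁻²·A⁻²
  (c) H = V·s·A⁻¹ = kg·m²·s⁻²·A⁻²
  (d) [magnetic field strength B] = kg·s⁻²·A⁻¹
All reduce to kg·m²·s⁻²·A⁻² except (d), which is kg·s⁻²·A⁻¹.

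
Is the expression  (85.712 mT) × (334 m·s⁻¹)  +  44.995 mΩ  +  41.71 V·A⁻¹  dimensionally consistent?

Reduce each to base SI dimensions:
  (85.712 mT) × (334 m·s⁻¹):  [kg·s⁻²·A⁻¹] · [m·s⁻¹] = kg·m·s⁻³·A⁻¹
  44.995 mΩ:  Ω = V·A⁻¹ = kg·m²·s⁻³·A⁻²
  41.71 V·A⁻¹:  V·A⁻¹ = J·C⁻¹·A⁻¹ = kg·m²·s⁻³·A⁻²
The terms do not share a single dimension (kg·m²·s⁻³·A⁻² vs kg·m·s⁻³·A⁻¹).

No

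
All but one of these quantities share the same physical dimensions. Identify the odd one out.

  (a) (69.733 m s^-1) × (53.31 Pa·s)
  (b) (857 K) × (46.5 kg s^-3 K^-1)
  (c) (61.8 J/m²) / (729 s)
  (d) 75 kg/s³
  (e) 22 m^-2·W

(a)

In SI base units:
  (a) [m·s⁻¹] · [kg·m⁻¹·s⁻¹] = kg·s⁻²
  (b) [K] · [kg·s⁻³·K⁻¹] = kg·s⁻³
  (c) [kg·s⁻²] / [s] = kg·s⁻³
  (d) kg·s⁻³
  (e) W·m⁻² = J·s⁻¹·m⁻² = kg·s⁻³
All reduce to kg·s⁻³ except (a), which is kg·s⁻².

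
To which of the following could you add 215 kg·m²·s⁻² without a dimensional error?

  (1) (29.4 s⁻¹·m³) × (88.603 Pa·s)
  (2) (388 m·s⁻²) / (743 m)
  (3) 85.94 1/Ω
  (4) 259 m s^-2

Reference: kg·m²·s⁻².
Each option:
  (1) [m³·s⁻¹] · [kg·m⁻¹·s⁻¹] = kg·m²·s⁻²  ← same
  (2) [m·s⁻²] / [m] = s⁻²
  (3) Ω⁻¹ = (V·A⁻¹)⁻¹ = kg⁻¹·m⁻²·s³·A²
  (4) m·s⁻²
Only (1) matches kg·m²·s⁻².

(1)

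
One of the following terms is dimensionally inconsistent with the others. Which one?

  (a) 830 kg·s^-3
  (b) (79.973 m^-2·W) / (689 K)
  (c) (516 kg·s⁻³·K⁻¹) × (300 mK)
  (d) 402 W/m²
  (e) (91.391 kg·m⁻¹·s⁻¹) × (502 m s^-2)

Reduce each to base SI dimensions:
  (a) kg·s⁻³
  (b) [kg·s⁻³] / [K] = kg·s⁻³·K⁻¹
  (c) [kg·s⁻³·K⁻¹] · [K] = kg·s⁻³
  (d) W·m⁻² = J·s⁻¹·m⁻² = kg·s⁻³
  (e) [kg·m⁻¹·s⁻¹] · [m·s⁻²] = kg·s⁻³
All reduce to kg·s⁻³ except (b), which is kg·s⁻³·K⁻¹.

(b)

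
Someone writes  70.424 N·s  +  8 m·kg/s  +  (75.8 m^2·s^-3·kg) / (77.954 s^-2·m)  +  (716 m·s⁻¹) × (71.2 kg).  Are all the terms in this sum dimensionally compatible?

In SI base units:
  70.424 N·s:  N·s = kg·m·s⁻²·s = kg·m·s⁻¹
  8 m·kg/s:  kg·m·s⁻¹
  (75.8 m^2·s^-3·kg) / (77.954 s^-2·m):  [kg·m²·s⁻³] / [m·s⁻²] = kg·m·s⁻¹
  (716 m·s⁻¹) × (71.2 kg):  [m·s⁻¹] · [kg] = kg·m·s⁻¹
Every term reduces to kg·m·s⁻¹.

Yes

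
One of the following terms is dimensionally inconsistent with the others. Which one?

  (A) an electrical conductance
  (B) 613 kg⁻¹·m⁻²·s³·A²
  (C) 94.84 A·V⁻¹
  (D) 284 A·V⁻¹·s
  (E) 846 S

Reduce each to base SI dimensions:
  (A) [electrical conductance] = kg⁻¹·m⁻²·s³·A²
  (B) kg⁻¹·m⁻²·s³·A²
  (C) A·V⁻¹ = A·(J·C⁻¹)⁻¹ = kg⁻¹·m⁻²·s³·A²
  (D) A·s·V⁻¹ = A·s·(J·C⁻¹)⁻¹ = kg⁻¹·m⁻²·s⁴·A²
  (E) S = Ω⁻¹ = kg⁻¹·m⁻²·s³·A²
All reduce to kg⁻¹·m⁻²·s³·A² except (D), which is kg⁻¹·m⁻²·s⁴·A².

(D)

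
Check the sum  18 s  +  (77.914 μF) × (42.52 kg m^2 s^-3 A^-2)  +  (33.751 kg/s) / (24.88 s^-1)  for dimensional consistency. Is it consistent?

In SI base units:
  18 s:  s
  (77.914 μF) × (42.52 kg m^2 s^-3 A^-2):  [kg⁻¹·m⁻²·s⁴·A²] · [kg·m²·s⁻³·A⁻²] = s
  (33.751 kg/s) / (24.88 s^-1):  [kg·s⁻¹] / [s⁻¹] = kg
The terms do not share a single dimension (kg vs s).

No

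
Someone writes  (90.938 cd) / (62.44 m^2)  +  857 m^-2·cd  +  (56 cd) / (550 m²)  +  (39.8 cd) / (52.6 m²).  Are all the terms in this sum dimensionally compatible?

Yes

In SI base units:
  (90.938 cd) / (62.44 m^2):  [cd] / [m²] = m⁻²·cd
  857 m^-2·cd:  cd·m⁻² = m⁻²·cd
  (56 cd) / (550 m²):  [cd] / [m²] = m⁻²·cd
  (39.8 cd) / (52.6 m²):  [cd] / [m²] = m⁻²·cd
Every term reduces to m⁻²·cd.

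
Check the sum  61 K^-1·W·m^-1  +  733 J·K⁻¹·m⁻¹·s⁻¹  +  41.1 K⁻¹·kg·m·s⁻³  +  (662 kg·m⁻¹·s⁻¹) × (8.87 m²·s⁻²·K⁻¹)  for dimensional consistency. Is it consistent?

Expand each in SI base units:
  61 K^-1·W·m^-1:  W·m⁻¹·K⁻¹ = J·s⁻¹·m⁻¹·K⁻¹ = kg·m·s⁻³·K⁻¹
  733 J·K⁻¹·m⁻¹·s⁻¹:  J·s⁻¹·m⁻¹·K⁻¹ = N·m·s⁻¹·m⁻¹·K⁻¹ = kg·m·s⁻³·K⁻¹
  41.1 K⁻¹·kg·m·s⁻³:  kg·m·s⁻³·K⁻¹
  (662 kg·m⁻¹·s⁻¹) × (8.87 m²·s⁻²·K⁻¹):  [kg·m⁻¹·s⁻¹] · [m²·s⁻²·K⁻¹] = kg·m·s⁻³·K⁻¹
Every term reduces to kg·m·s⁻³·K⁻¹.

Yes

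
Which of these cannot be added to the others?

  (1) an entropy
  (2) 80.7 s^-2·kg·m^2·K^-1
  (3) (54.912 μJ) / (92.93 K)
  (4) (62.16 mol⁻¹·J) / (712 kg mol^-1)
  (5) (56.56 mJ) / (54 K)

Expand each in SI base units:
  (1) [entropy] = kg·m²·s⁻²·K⁻¹
  (2) kg·m²·s⁻²·K⁻¹
  (3) [kg·m²·s⁻²] / [K] = kg·m²·s⁻²·K⁻¹
  (4) [kg·m²·s⁻²·mol⁻¹] / [kg·mol⁻¹] = m²·s⁻²
  (5) [kg·m²·s⁻²] / [K] = kg·m²·s⁻²·K⁻¹
All reduce to kg·m²·s⁻²·K⁻¹ except (4), which is m²·s⁻².

(4)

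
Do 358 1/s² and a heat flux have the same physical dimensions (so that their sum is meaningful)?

No

In SI base units:
  358 1/s²:  s⁻²
  a heat flux:  [heat flux] = kg·s⁻³
s⁻² ≠ kg·s⁻³, so they cannot be added.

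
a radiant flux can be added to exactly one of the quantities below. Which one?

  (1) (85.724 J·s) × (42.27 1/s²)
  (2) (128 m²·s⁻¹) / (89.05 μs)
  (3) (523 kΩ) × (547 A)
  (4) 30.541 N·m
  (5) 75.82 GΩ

Reference: [radiant flux] = kg·m²·s⁻³.
Each option:
  (1) [kg·m²·s⁻¹] · [s⁻²] = kg·m²·s⁻³  ← same
  (2) [m²·s⁻¹] / [s] = m²·s⁻²
  (3) [kg·m²·s⁻³·A⁻²] · [A] = kg·m²·s⁻³·A⁻¹
  (4) N·m = kg·m·s⁻²·m = kg·m²·s⁻²
  (5) Ω = V·A⁻¹ = kg·m²·s⁻³·A⁻²
Only (1) matches kg·m²·s⁻³.

(1)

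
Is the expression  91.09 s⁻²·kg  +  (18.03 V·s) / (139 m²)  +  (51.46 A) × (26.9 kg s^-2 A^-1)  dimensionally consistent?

No

Dimensions:
  91.09 s⁻²·kg:  kg·s⁻²
  (18.03 V·s) / (139 m²):  [kg·m²·s⁻²·A⁻¹] / [m²] = kg·s⁻²·A⁻¹
  (51.46 A) × (26.9 kg s^-2 A^-1):  [A] · [kg·s⁻²·A⁻¹] = kg·s⁻²
The terms do not share a single dimension (kg·s⁻² vs kg·s⁻²·A⁻¹).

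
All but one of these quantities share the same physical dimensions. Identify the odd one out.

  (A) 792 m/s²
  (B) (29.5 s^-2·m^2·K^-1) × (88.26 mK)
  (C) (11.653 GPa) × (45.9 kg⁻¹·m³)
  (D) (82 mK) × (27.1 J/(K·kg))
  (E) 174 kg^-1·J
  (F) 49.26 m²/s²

(A)

In SI base units:
  (A) m·s⁻²
  (B) [m²·s⁻²·K⁻¹] · [K] = m²·s⁻²
  (C) [kg·m⁻¹·s⁻²] · [kg⁻¹·m³] = m²·s⁻²
  (D) [K] · [m²·s⁻²·K⁻¹] = m²·s⁻²
  (E) J·kg⁻¹ = N·m·kg⁻¹ = m²·s⁻²
  (F) m²·s⁻²
All reduce to m²·s⁻² except (A), which is m·s⁻².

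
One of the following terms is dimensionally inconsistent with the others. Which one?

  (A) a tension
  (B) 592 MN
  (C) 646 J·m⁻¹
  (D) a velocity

(D)

Expand each in SI base units:
  (A) [tension] = kg·m·s⁻²
  (B) N = kg·m·s⁻²
  (C) J·m⁻¹ = N·m·m⁻¹ = kg·m·s⁻²
  (D) [velocity] = m·s⁻¹
All reduce to kg·m·s⁻² except (D), which is m·s⁻¹.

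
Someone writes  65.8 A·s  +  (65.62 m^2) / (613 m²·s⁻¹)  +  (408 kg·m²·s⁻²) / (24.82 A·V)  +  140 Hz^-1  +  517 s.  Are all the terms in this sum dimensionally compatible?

No

Work out the base dimensions of each:
  65.8 A·s:  A·s = s·A
  (65.62 m^2) / (613 m²·s⁻¹):  [m²] / [m²·s⁻¹] = s
  (408 kg·m²·s⁻²) / (24.82 A·V):  [kg·m²·s⁻²] / [kg·m²·s⁻³] = s
  140 Hz^-1:  Hz⁻¹ = (s⁻¹)⁻¹ = s
  517 s:  s
The terms do not share a single dimension (s vs s·A).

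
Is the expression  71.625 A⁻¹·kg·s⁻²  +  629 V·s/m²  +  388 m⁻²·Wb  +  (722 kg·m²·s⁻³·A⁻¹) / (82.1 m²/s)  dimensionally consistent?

Work out the base dimensions of each:
  71.625 A⁻¹·kg·s⁻²:  kg·s⁻²·A⁻¹
  629 V·s/m²:  V·s·m⁻² = J·C⁻¹·s·m⁻² = kg·s⁻²·A⁻¹
  388 m⁻²·Wb:  Wb·m⁻² = V·s·m⁻² = kg·s⁻²·A⁻¹
  (722 kg·m²·s⁻³·A⁻¹) / (82.1 m²/s):  [kg·m²·s⁻³·A⁻¹] / [m²·s⁻¹] = kg·s⁻²·A⁻¹
Every term reduces to kg·s⁻²·A⁻¹.

Yes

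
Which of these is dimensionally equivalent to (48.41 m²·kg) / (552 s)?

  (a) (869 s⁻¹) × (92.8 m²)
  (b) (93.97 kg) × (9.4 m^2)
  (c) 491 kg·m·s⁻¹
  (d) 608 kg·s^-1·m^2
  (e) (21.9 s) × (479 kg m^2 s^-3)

Reference: [kg·m²] / [s] = kg·m²·s⁻¹.
Each option:
  (a) [s⁻¹] · [m²] = m²·s⁻¹
  (b) [kg] · [m²] = kg·m²
  (c) kg·m·s⁻¹
  (d) kg·m²·s⁻¹  ← same
  (e) [s] · [kg·m²·s⁻³] = kg·m²·s⁻²
Only (d) matches kg·m²·s⁻¹.

(d)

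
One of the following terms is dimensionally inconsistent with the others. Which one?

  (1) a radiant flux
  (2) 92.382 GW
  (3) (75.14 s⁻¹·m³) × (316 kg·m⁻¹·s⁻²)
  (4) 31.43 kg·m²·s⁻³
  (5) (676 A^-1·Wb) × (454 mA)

In SI base units:
  (1) [radiant flux] = kg·m²·s⁻³
  (2) W = J·s⁻¹ = kg·m²·s⁻³
  (3) [m³·s⁻¹] · [kg·m⁻¹·s⁻²] = kg·m²·s⁻³
  (4) kg·m²·s⁻³
  (5) [kg·m²·s⁻²·A⁻²] · [A] = kg·m²·s⁻²·A⁻¹
All reduce to kg·m²·s⁻³ except (5), which is kg·m²·s⁻²·A⁻¹.

(5)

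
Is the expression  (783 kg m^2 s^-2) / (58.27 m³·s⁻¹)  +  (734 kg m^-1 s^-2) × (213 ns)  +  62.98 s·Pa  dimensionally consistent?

Yes

Expand each in SI base units:
  (783 kg m^2 s^-2) / (58.27 m³·s⁻¹):  [kg·m²·s⁻²] / [m³·s⁻¹] = kg·m⁻¹·s⁻¹
  (734 kg m^-1 s^-2) × (213 ns):  [kg·m⁻¹·s⁻²] · [s] = kg·m⁻¹·s⁻¹
  62.98 s·Pa:  Pa·s = N·m⁻²·s = kg·m⁻¹·s⁻¹
Every term reduces to kg·m⁻¹·s⁻¹.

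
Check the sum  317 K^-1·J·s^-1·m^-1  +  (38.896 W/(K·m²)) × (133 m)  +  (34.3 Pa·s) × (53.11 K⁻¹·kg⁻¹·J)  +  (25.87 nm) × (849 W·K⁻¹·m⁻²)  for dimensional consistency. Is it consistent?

Work out the base dimensions of each:
  317 K^-1·J·s^-1·m^-1:  J·s⁻¹·m⁻¹·K⁻¹ = N·m·s⁻¹·m⁻¹·K⁻¹ = kg·m·s⁻³·K⁻¹
  (38.896 W/(K·m²)) × (133 m):  [kg·s⁻³·K⁻¹] · [m] = kg·m·s⁻³·K⁻¹
  (34.3 Pa·s) × (53.11 K⁻¹·kg⁻¹·J):  [kg·m⁻¹·s⁻¹] · [m²·s⁻²·K⁻¹] = kg·m·s⁻³·K⁻¹
  (25.87 nm) × (849 W·K⁻¹·m⁻²):  [m] · [kg·s⁻³·K⁻¹] = kg·m·s⁻³·K⁻¹
Every term reduces to kg·m·s⁻³·K⁻¹.

Yes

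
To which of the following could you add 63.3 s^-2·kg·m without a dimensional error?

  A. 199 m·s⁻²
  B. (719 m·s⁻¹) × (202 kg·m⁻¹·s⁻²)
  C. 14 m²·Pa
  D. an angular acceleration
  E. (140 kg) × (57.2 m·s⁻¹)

C.

Reference: kg·m·s⁻².
Each option:
  A. m·s⁻²
  B. [m·s⁻¹] · [kg·m⁻¹·s⁻²] = kg·s⁻³
  C. Pa·m² = N·m⁻²·m² = kg·m·s⁻²  ← same
  D. [angular acceleration] = s⁻²
  E. [kg] · [m·s⁻¹] = kg·m·s⁻¹
Only C. matches kg·m·s⁻².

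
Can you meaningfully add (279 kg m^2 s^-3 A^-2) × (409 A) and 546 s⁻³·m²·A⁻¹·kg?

Yes

Work out the base dimensions of each:
  (279 kg m^2 s^-3 A^-2) × (409 A):  [kg·m²·s⁻³·A⁻²] · [A] = kg·m²·s⁻³·A⁻¹
  546 s⁻³·m²·A⁻¹·kg:  kg·m²·s⁻³·A⁻¹
Both are kg·m²·s⁻³·A⁻¹, so they have the same dimensions and can be added.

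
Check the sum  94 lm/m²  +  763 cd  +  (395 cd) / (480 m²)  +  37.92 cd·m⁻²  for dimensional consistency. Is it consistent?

No

Work out the base dimensions of each:
  94 lm/m²:  lm·m⁻² = cd·m⁻² = m⁻²·cd
  763 cd:  cd
  (395 cd) / (480 m²):  [cd] / [m²] = m⁻²·cd
  37.92 cd·m⁻²:  cd·m⁻² = m⁻²·cd
The terms do not share a single dimension (cd vs m⁻²·cd).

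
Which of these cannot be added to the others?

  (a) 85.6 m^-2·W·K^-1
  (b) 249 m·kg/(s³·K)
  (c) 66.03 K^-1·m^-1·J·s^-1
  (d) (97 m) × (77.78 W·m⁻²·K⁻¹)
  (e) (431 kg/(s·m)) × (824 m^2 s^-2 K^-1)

In SI base units:
  (a) W·m⁻²·K⁻¹ = J·s⁻¹·m⁻²·K⁻¹ = kg·s⁻³·K⁻¹
  (b) kg·m·s⁻³·K⁻¹
  (c) J·s⁻¹·m⁻¹·K⁻¹ = N·m·s⁻¹·m⁻¹·K⁻¹ = kg·m·s⁻³·K⁻¹
  (d) [m] · [kg·s⁻³·K⁻¹] = kg·m·s⁻³·K⁻¹
  (e) [kg·m⁻¹·s⁻¹] · [m²·s⁻²·K⁻¹] = kg·m·s⁻³·K⁻¹
All reduce to kg·m·s⁻³·K⁻¹ except (a), which is kg·s⁻³·K⁻¹.

(a)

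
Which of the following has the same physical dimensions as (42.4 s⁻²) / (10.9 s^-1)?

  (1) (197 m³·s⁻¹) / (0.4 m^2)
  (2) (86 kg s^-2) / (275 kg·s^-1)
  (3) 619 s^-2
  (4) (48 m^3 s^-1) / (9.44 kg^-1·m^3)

Reference: [s⁻²] / [s⁻¹] = s⁻¹.
Each option:
  (1) [m³·s⁻¹] / [m²] = m·s⁻¹
  (2) [kg·s⁻²] / [kg·s⁻¹] = s⁻¹  ← same
  (3) s⁻²
  (4) [m³·s⁻¹] / [kg⁻¹·m³] = kg·s⁻¹
Only (2) matches s⁻¹.

(2)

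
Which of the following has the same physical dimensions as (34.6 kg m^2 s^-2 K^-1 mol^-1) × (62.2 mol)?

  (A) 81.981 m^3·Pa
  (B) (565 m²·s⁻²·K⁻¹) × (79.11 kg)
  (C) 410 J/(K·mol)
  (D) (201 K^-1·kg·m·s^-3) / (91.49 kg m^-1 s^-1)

(B)

Reference: [kg·m²·s⁻²·K⁻¹·mol⁻¹] · [mol] = kg·m²·s⁻²·K⁻¹.
Each option:
  (A) Pa·m³ = N·m⁻²·m³ = kg·m²·s⁻²
  (B) [m²·s⁻²·K⁻¹] · [kg] = kg·m²·s⁻²·K⁻¹  ← same
  (C) J·mol⁻¹·K⁻¹ = N·m·mol⁻¹·K⁻¹ = kg·m²·s⁻²·K⁻¹·mol⁻¹
  (D) [kg·m·s⁻³·K⁻¹] / [kg·m⁻¹·s⁻¹] = m²·s⁻²·K⁻¹
Only (B) matches kg·m²·s⁻²·K⁻¹.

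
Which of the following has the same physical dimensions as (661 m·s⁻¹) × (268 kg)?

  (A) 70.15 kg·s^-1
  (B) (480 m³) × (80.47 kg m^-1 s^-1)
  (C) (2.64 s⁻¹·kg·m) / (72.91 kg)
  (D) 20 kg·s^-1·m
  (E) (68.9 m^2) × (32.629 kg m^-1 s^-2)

Reference: [m·s⁻¹] · [kg] = kg·m·s⁻¹.
Each option:
  (A) kg·s⁻¹
  (B) [m³] · [kg·m⁻¹·s⁻¹] = kg·m²·s⁻¹
  (C) [kg·m·s⁻¹] / [kg] = m·s⁻¹
  (D) kg·m·s⁻¹  ← same
  (E) [m²] · [kg·m⁻¹·s⁻²] = kg·m·s⁻²
Only (D) matches kg·m·s⁻¹.

(D)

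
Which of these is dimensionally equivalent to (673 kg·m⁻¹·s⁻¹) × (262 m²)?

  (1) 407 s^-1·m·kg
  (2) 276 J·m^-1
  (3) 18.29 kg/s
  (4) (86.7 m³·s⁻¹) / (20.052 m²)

(1)

Reference: [kg·m⁻¹·s⁻¹] · [m²] = kg·m·s⁻¹.
Each option:
  (1) kg·m·s⁻¹  ← same
  (2) J·m⁻¹ = N·m·m⁻¹ = kg·m·s⁻²
  (3) kg·s⁻¹
  (4) [m³·s⁻¹] / [m²] = m·s⁻¹
Only (1) matches kg·m·s⁻¹.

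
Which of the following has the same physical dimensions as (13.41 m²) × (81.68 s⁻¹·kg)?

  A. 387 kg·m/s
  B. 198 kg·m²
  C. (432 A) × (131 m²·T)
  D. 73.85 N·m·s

Reference: [m²] · [kg·s⁻¹] = kg·m²·s⁻¹.
Each option:
  A. kg·m·s⁻¹
  B. kg·m²
  C. [A] · [kg·m²·s⁻²·A⁻¹] = kg·m²·s⁻²
  D. N·m·s = kg·m·s⁻²·m·s = kg·m²·s⁻¹  ← same
Only D. matches kg·m²·s⁻¹.

D.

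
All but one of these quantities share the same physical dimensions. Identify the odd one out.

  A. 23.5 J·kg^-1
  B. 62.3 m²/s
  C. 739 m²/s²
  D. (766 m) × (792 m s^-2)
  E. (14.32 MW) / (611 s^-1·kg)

Dimensions:
  A. J·kg⁻¹ = N·m·kg⁻¹ = m²·s⁻²
  B. m²·s⁻¹
  C. m²·s⁻²
  D. [m] · [m·s⁻²] = m²·s⁻²
  E. [kg·m²·s⁻³] / [kg·s⁻¹] = m²·s⁻²
All reduce to m²·s⁻² except B., which is m²·s⁻¹.

B.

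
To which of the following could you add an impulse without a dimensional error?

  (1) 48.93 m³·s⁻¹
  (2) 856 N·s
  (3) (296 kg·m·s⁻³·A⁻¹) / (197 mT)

(2)

Reference: [impulse] = kg·m·s⁻¹.
Each option:
  (1) m³·s⁻¹
  (2) N·s = kg·m·s⁻²·s = kg·m·s⁻¹  ← same
  (3) [kg·m·s⁻³·A⁻¹] / [kg·s⁻²·A⁻¹] = m·s⁻¹
Only (2) matches kg·m·s⁻¹.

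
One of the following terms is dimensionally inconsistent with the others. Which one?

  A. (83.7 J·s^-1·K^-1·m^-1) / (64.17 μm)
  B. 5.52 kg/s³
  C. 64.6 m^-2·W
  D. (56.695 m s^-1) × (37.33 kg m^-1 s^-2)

Work out the base dimensions of each:
  A. [kg·m·s⁻³·K⁻¹] / [m] = kg·s⁻³·K⁻¹
  B. kg·s⁻³
  C. W·m⁻² = J·s⁻¹·m⁻² = kg·s⁻³
  D. [m·s⁻¹] · [kg·m⁻¹·s⁻²] = kg·s⁻³
All reduce to kg·s⁻³ except A., which is kg·s⁻³·K⁻¹.

A.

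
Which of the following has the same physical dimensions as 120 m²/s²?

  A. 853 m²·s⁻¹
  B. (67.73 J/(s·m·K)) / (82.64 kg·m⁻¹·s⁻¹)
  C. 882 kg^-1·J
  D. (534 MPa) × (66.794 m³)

Reference: m²·s⁻².
Each option:
  A. m²·s⁻¹
  B. [kg·m·s⁻³·K⁻¹] / [kg·m⁻¹·s⁻¹] = m²·s⁻²·K⁻¹
  C. J·kg⁻¹ = N·m·kg⁻¹ = m²·s⁻²  ← same
  D. [kg·m⁻¹·s⁻²] · [m³] = kg·m²·s⁻²
Only C. matches m²·s⁻².

C.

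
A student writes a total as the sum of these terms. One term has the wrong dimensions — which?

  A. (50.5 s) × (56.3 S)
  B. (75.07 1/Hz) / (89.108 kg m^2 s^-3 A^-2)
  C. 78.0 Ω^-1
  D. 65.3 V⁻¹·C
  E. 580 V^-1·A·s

C.

In SI base units:
  A. [s] · [kg⁻¹·m⁻²·s³·A²] = kg⁻¹·m⁻²·s⁴·A²
  B. [s] / [kg·m²·s⁻³·A⁻²] = kg⁻¹·m⁻²·s⁴·A²
  C. Ω⁻¹ = (V·A⁻¹)⁻¹ = kg⁻¹·m⁻²·s³·A²
  D. C·V⁻¹ = s·A·(J·C⁻¹)⁻¹ = kg⁻¹·m⁻²·s⁴·A²
  E. A·s·V⁻¹ = A·s·(J·C⁻¹)⁻¹ = kg⁻¹·m⁻²·s⁴·A²
All reduce to kg⁻¹·m⁻²·s⁴·A² except C., which is kg⁻¹·m⁻²·s³·A².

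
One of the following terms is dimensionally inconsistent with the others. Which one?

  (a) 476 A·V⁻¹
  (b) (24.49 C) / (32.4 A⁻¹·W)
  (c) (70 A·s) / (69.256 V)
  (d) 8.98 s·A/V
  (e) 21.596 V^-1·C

Dimensions:
  (a) A·V⁻¹ = A·(J·C⁻¹)⁻¹ = kg⁻¹·m⁻²·s³·A²
  (b) [s·A] / [kg·m²·s⁻³·A⁻¹] = kg⁻¹·m⁻²·s⁴·A²
  (c) [s·A] / [kg·m²·s⁻³·A⁻¹] = kg⁻¹·m⁻²·s⁴·A²
  (d) A·s·V⁻¹ = A·s·(J·C⁻¹)⁻¹ = kg⁻¹·m⁻²·s⁴·A²
  (e) C·V⁻¹ = s·A·(J·C⁻¹)⁻¹ = kg⁻¹·m⁻²·s⁴·A²
All reduce to kg⁻¹·m⁻²·s⁴·A² except (a), which is kg⁻¹·m⁻²·s³·A².

(a)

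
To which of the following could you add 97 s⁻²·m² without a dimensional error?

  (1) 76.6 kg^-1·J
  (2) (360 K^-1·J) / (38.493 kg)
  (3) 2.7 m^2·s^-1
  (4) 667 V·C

Reference: m²·s⁻².
Each option:
  (1) J·kg⁻¹ = N·m·kg⁻¹ = m²·s⁻²  ← same
  (2) [kg·m²·s⁻²·K⁻¹] / [kg] = m²·s⁻²·K⁻¹
  (3) m²·s⁻¹
  (4) C·V = s·A·J·C⁻¹ = kg·m²·s⁻²
Only (1) matches m²·s⁻².

(1)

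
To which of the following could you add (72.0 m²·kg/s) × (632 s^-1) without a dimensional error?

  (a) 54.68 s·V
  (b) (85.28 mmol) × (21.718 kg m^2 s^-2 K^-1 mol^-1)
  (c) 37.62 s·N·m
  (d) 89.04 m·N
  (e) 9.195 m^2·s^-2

Reference: [kg·m²·s⁻¹] · [s⁻¹] = kg·m²·s⁻².
Each option:
  (a) V·s = J·C⁻¹·s = kg·m²·s⁻²·A⁻¹
  (b) [mol] · [kg·m²·s⁻²·K⁻¹·mol⁻¹] = kg·m²·s⁻²·K⁻¹
  (c) N·m·s = kg·m·s⁻²·m·s = kg·m²·s⁻¹
  (d) N·m = kg·m·s⁻²·m = kg·m²·s⁻²  ← same
  (e) m²·s⁻²
Only (d) matches kg·m²·s⁻².

(d)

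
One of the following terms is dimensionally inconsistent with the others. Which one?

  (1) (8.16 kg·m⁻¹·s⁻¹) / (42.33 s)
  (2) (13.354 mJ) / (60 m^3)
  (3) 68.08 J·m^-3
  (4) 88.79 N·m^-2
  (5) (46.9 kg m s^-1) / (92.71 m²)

(5)

Dimensions:
  (1) [kg·m⁻¹·s⁻¹] / [s] = kg·m⁻¹·s⁻²
  (2) [kg·m²·s⁻²] / [m³] = kg·m⁻¹·s⁻²
  (3) J·m⁻³ = N·m·m⁻³ = kg·m⁻¹·s⁻²
  (4) N·m⁻² = kg·m·s⁻²·m⁻² = kg·m⁻¹·s⁻²
  (5) [kg·m·s⁻¹] / [m²] = kg·m⁻¹·s⁻¹
All reduce to kg·m⁻¹·s⁻² except (5), which is kg·m⁻¹·s⁻¹.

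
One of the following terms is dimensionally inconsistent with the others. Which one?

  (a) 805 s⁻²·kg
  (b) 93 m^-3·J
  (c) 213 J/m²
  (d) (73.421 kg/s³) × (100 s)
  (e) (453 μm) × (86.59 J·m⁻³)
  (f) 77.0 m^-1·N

Dimensions:
  (a) kg·s⁻²
  (b) J·m⁻³ = N·m·m⁻³ = kg·m⁻¹·s⁻²
  (c) J·m⁻² = N·m·m⁻² = kg·s⁻²
  (d) [kg·s⁻³] · [s] = kg·s⁻²
  (e) [m] · [kg·m⁻¹·s⁻²] = kg·s⁻²
  (f) N·m⁻¹ = kg·m·s⁻²·m⁻¹ = kg·s⁻²
All reduce to kg·s⁻² except (b), which is kg·m⁻¹·s⁻².

(b)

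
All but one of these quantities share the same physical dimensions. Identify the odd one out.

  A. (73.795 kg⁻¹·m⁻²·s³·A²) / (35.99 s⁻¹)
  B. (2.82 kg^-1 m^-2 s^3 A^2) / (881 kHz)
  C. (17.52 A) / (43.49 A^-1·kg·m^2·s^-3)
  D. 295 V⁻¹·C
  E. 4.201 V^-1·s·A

C.

Work out the base dimensions of each:
  A. [kg⁻¹·m⁻²·s³·A²] / [s⁻¹] = kg⁻¹·m⁻²·s⁴·A²
  B. [kg⁻¹·m⁻²·s³·A²] / [s⁻¹] = kg⁻¹·m⁻²·s⁴·A²
  C. [A] / [kg·m²·s⁻³·A⁻¹] = kg⁻¹·m⁻²·s³·A²
  D. C·V⁻¹ = s·A·(J·C⁻¹)⁻¹ = kg⁻¹·m⁻²·s⁴·A²
  E. A·s·V⁻¹ = A·s·(J·C⁻¹)⁻¹ = kg⁻¹·m⁻²·s⁴·A²
All reduce to kg⁻¹·m⁻²·s⁴·A² except C., which is kg⁻¹·m⁻²·s³·A².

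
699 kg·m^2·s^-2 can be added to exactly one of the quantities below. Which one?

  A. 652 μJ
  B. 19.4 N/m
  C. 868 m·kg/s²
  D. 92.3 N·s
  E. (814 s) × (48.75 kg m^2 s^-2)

A.

Reference: kg·m²·s⁻².
Each option:
  A. J = N·m = kg·m²·s⁻²  ← same
  B. N·m⁻¹ = kg·m·s⁻²·m⁻¹ = kg·s⁻²
  C. kg·m·s⁻²
  D. N·s = kg·m·s⁻²·s = kg·m·s⁻¹
  E. [s] · [kg·m²·s⁻²] = kg·m²·s⁻¹
Only A. matches kg·m²·s⁻².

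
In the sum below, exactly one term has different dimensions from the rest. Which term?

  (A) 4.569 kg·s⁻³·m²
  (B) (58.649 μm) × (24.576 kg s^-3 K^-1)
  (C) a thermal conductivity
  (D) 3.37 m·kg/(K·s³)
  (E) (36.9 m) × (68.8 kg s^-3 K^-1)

In SI base units:
  (A) kg·m²·s⁻³
  (B) [m] · [kg·s⁻³·K⁻¹] = kg·m·s⁻³·K⁻¹
  (C) [thermal conductivity] = kg·m·s⁻³·K⁻¹
  (D) kg·m·s⁻³·K⁻¹
  (E) [m] · [kg·s⁻³·K⁻¹] = kg·m·s⁻³·K⁻¹
All reduce to kg·m·s⁻³·K⁻¹ except (A), which is kg·m²·s⁻³.

(A)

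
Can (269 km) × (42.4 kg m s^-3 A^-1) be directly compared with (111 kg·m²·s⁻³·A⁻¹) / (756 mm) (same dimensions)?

No

Work out the base dimensions of each:
  (269 km) × (42.4 kg m s^-3 A^-1):  [m] · [kg·m·s⁻³·A⁻¹] = kg·m²·s⁻³·A⁻¹
  (111 kg·m²·s⁻³·A⁻¹) / (756 mm):  [kg·m²·s⁻³·A⁻¹] / [m] = kg·m·s⁻³·A⁻¹
kg·m²·s⁻³·A⁻¹ ≠ kg·m·s⁻³·A⁻¹, so they cannot be added.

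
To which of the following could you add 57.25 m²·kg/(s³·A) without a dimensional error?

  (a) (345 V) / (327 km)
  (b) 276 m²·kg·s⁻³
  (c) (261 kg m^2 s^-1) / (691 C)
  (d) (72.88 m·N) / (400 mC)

Reference: kg·m²·s⁻³·A⁻¹.
Each option:
  (a) [kg·m²·s⁻³·A⁻¹] / [m] = kg·m·s⁻³·A⁻¹
  (b) kg·m²·s⁻³
  (c) [kg·m²·s⁻¹] / [s·A] = kg·m²·s⁻²·A⁻¹
  (d) [kg·m²·s⁻²] / [s·A] = kg·m²·s⁻³·A⁻¹  ← same
Only (d) matches kg·m²·s⁻³·A⁻¹.

(d)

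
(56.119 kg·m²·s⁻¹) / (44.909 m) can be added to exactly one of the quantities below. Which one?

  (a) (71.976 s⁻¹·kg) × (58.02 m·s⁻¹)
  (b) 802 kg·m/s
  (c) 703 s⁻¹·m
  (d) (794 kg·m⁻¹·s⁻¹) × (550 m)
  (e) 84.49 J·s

Reference: [kg·m²·s⁻¹] / [m] = kg·m·s⁻¹.
Each option:
  (a) [kg·s⁻¹] · [m·s⁻¹] = kg·m·s⁻²
  (b) kg·m·s⁻¹  ← same
  (c) m·s⁻¹
  (d) [kg·m⁻¹·s⁻¹] · [m] = kg·s⁻¹
  (e) J·s = N·m·s = kg·m²·s⁻¹
Only (b) matches kg·m·s⁻¹.

(b)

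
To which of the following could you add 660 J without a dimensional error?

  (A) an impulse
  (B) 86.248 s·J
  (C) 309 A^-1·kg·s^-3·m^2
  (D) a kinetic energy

(D)

Reference: J = N·m = kg·m²·s⁻².
Each option:
  (A) [impulse] = kg·m·s⁻¹
  (B) J·s = N·m·s = kg·m²·s⁻¹
  (C) kg·m²·s⁻³·A⁻¹
  (D) [kinetic energy] = kg·m²·s⁻²  ← same
Only (D) matches kg·m²·s⁻².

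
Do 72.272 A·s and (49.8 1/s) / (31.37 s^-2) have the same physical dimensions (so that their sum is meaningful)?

No

Work out the base dimensions of each:
  72.272 A·s:  A·s = s·A
  (49.8 1/s) / (31.37 s^-2):  [s⁻¹] / [s⁻²] = s
s·A ≠ s, so they cannot be added.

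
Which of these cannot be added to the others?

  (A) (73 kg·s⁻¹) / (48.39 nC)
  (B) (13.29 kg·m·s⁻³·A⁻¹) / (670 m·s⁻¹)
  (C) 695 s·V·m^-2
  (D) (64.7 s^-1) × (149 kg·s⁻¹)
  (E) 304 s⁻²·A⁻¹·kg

(D)

Dimensions:
  (A) [kg·s⁻¹] / [s·A] = kg·s⁻²·A⁻¹
  (B) [kg·m·s⁻³·A⁻¹] / [m·s⁻¹] = kg·s⁻²·A⁻¹
  (C) V·s·m⁻² = J·C⁻¹·s·m⁻² = kg·s⁻²·A⁻¹
  (D) [s⁻¹] · [kg·s⁻¹] = kg·s⁻²
  (E) kg·s⁻²·A⁻¹
All reduce to kg·s⁻²·A⁻¹ except (D), which is kg·s⁻².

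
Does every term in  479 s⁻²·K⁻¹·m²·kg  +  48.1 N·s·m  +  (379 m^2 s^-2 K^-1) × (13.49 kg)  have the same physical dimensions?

No

Reduce each to base SI dimensions:
  479 s⁻²·K⁻¹·m²·kg:  kg·m²·s⁻²·K⁻¹
  48.1 N·s·m:  N·m·s = kg·m·s⁻²·m·s = kg·m²·s⁻¹
  (379 m^2 s^-2 K^-1) × (13.49 kg):  [m²·s⁻²·K⁻¹] · [kg] = kg·m²·s⁻²·K⁻¹
The terms do not share a single dimension (kg·m²·s⁻²·K⁻¹ vs kg·m²·s⁻¹).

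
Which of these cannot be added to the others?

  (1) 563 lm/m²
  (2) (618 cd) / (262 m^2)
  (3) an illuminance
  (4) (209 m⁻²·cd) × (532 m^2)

(4)

In SI base units:
  (1) lm·m⁻² = cd·m⁻² = m⁻²·cd
  (2) [cd] / [m²] = m⁻²·cd
  (3) [illuminance] = m⁻²·cd
  (4) [m⁻²·cd] · [m²] = cd
All reduce to m⁻²·cd except (4), which is cd.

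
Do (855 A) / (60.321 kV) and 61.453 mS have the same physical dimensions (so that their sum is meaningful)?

In SI base units:
  (855 A) / (60.321 kV):  [A] / [kg·m²·s⁻³·A⁻¹] = kg⁻¹·m⁻²·s³·A²
  61.453 mS:  S = Ω⁻¹ = kg⁻¹·m⁻²·s³·A²
Both are kg⁻¹·m⁻²·s³·A², so they have the same dimensions and can be added.

Yes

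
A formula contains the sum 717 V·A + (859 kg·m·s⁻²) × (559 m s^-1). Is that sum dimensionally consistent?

Yes

Dimensions:
  717 V·A:  V·A = J·C⁻¹·A = kg·m²·s⁻³
  (859 kg·m·s⁻²) × (559 m s^-1):  [kg·m·s⁻²] · [m·s⁻¹] = kg·m²·s⁻³
Both are kg·m²·s⁻³, so they have the same dimensions and can be added.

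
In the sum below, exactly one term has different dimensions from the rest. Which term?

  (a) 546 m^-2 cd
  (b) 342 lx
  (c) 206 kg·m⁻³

(c)

Work out the base dimensions of each:
  (a) m⁻²·cd
  (b) lx = lm·m⁻² = m⁻²·cd
  (c) kg·m⁻³
All reduce to m⁻²·cd except (c), which is kg·m⁻³.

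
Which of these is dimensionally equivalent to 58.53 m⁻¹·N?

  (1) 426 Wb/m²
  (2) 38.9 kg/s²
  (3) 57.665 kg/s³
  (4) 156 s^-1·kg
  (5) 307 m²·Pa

(2)

Reference: N·m⁻¹ = kg·m·s⁻²·m⁻¹ = kg·s⁻².
Each option:
  (1) Wb·m⁻² = V·s·m⁻² = kg·s⁻²·A⁻¹
  (2) kg·s⁻²  ← same
  (3) kg·s⁻³
  (4) kg·s⁻¹
  (5) Pa·m² = N·m⁻²·m² = kg·m·s⁻²
Only (2) matches kg·s⁻².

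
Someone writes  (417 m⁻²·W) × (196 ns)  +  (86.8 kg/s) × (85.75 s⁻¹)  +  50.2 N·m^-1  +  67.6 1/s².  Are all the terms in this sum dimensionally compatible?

No

Dimensions:
  (417 m⁻²·W) × (196 ns):  [kg·s⁻³] · [s] = kg·s⁻²
  (86.8 kg/s) × (85.75 s⁻¹):  [kg·s⁻¹] · [s⁻¹] = kg·s⁻²
  50.2 N·m^-1:  N·m⁻¹ = kg·m·s⁻²·m⁻¹ = kg·s⁻²
  67.6 1/s²:  s⁻²
The terms do not share a single dimension (kg·s⁻² vs s⁻²).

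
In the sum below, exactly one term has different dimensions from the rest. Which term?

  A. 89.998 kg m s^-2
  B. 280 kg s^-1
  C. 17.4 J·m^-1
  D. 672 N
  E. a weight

B.

Reduce each to base SI dimensions:
  A. kg·m·s⁻²
  B. kg·s⁻¹
  C. J·m⁻¹ = N·m·m⁻¹ = kg·m·s⁻²
  D. N = kg·m·s⁻²
  E. [weight] = kg·m·s⁻²
All reduce to kg·m·s⁻² except B., which is kg·s⁻¹.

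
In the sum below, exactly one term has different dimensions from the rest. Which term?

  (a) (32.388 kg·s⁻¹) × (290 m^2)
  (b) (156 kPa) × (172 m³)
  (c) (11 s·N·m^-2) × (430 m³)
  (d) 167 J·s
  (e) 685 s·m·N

(b)

Work out the base dimensions of each:
  (a) [kg·s⁻¹] · [m²] = kg·m²·s⁻¹
  (b) [kg·m⁻¹·s⁻²] · [m³] = kg·m²·s⁻²
  (c) [kg·m⁻¹·s⁻¹] · [m³] = kg·m²·s⁻¹
  (d) J·s = N·m·s = kg·m²·s⁻¹
  (e) N·m·s = kg·m·s⁻²·m·s = kg·m²·s⁻¹
All reduce to kg·m²·s⁻¹ except (b), which is kg·m²·s⁻².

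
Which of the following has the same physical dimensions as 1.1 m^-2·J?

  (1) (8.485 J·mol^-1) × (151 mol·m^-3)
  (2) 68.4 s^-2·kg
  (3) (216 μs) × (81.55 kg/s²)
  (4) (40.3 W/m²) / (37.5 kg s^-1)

Reference: J·m⁻² = N·m·m⁻² = kg·s⁻².
Each option:
  (1) [kg·m²·s⁻²·mol⁻¹] · [m⁻³·mol] = kg·m⁻¹·s⁻²
  (2) kg·s⁻²  ← same
  (3) [s] · [kg·s⁻²] = kg·s⁻¹
  (4) [kg·s⁻³] / [kg·s⁻¹] = s⁻²
Only (2) matches kg·s⁻².

(2)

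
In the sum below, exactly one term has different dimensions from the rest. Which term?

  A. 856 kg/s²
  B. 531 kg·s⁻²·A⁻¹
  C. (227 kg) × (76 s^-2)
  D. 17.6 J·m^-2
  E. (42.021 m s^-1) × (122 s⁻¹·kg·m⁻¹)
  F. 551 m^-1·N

Dimensions:
  A. kg·s⁻²
  B. kg·s⁻²·A⁻¹
  C. [kg] · [s⁻²] = kg·s⁻²
  D. J·m⁻² = N·m·m⁻² = kg·s⁻²
  E. [m·s⁻¹] · [kg·m⁻¹·s⁻¹] = kg·s⁻²
  F. N·m⁻¹ = kg·m·s⁻²·m⁻¹ = kg·s⁻²
All reduce to kg·s⁻² except B., which is kg·s⁻²·A⁻¹.

B.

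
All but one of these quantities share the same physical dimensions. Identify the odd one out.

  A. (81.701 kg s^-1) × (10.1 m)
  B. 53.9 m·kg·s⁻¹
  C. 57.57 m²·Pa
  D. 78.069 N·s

C.

In SI base units:
  A. [kg·s⁻¹] · [m] = kg·m·s⁻¹
  B. kg·m·s⁻¹
  C. Pa·m² = N·m⁻²·m² = kg·m·s⁻²
  D. N·s = kg·m·s⁻²·s = kg·m·s⁻¹
All reduce to kg·m·s⁻¹ except C., which is kg·m·s⁻².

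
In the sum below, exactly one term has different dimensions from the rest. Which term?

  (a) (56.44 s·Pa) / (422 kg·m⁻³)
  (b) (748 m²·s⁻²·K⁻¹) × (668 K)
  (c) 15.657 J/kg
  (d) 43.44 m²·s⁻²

Reduce each to base SI dimensions:
  (a) [kg·m⁻¹·s⁻¹] / [kg·m⁻³] = m²·s⁻¹
  (b) [m²·s⁻²·K⁻¹] · [K] = m²·s⁻²
  (c) J·kg⁻¹ = N·m·kg⁻¹ = m²·s⁻²
  (d) m²·s⁻²
All reduce to m²·s⁻² except (a), which is m²·s⁻¹.

(a)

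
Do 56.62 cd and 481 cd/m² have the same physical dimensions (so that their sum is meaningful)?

In SI base units:
  56.62 cd:  cd
  481 cd/m²:  cd·m⁻² = m⁻²·cd
cd ≠ m⁻²·cd, so they cannot be added.

No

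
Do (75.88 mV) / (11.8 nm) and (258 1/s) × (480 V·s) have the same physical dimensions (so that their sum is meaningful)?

Expand each in SI base units:
  (75.88 mV) / (11.8 nm):  [kg·m²·s⁻³·A⁻¹] / [m] = kg·m·s⁻³·A⁻¹
  (258 1/s) × (480 V·s):  [s⁻¹] · [kg·m²·s⁻²·A⁻¹] = kg·m²·s⁻³·A⁻¹
kg·m·s⁻³·A⁻¹ ≠ kg·m²·s⁻³·A⁻¹, so they cannot be added.

No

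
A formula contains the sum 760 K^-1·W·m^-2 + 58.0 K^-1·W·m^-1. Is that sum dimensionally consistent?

No

Dimensions:
  760 K^-1·W·m^-2:  W·m⁻²·K⁻¹ = J·s⁻¹·m⁻²·K⁻¹ = kg·s⁻³·K⁻¹
  58.0 K^-1·W·m^-1:  W·m⁻¹·K⁻¹ = J·s⁻¹·m⁻¹·K⁻¹ = kg·m·s⁻³·K⁻¹
kg·s⁻³·K⁻¹ ≠ kg·m·s⁻³·K⁻¹, so they cannot be added.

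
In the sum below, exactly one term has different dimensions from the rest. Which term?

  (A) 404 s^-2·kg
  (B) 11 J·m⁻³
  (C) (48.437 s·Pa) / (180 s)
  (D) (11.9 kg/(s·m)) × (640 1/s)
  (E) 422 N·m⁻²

Reduce each to base SI dimensions:
  (A) kg·s⁻²
  (B) J·m⁻³ = N·m·m⁻³ = kg·m⁻¹·s⁻²
  (C) [kg·m⁻¹·s⁻¹] / [s] = kg·m⁻¹·s⁻²
  (D) [kg·m⁻¹·s⁻¹] · [s⁻¹] = kg·m⁻¹·s⁻²
  (E) N·m⁻² = kg·m·s⁻²·m⁻² = kg·m⁻¹·s⁻²
All reduce to kg·m⁻¹·s⁻² except (A), which is kg·s⁻².

(A)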